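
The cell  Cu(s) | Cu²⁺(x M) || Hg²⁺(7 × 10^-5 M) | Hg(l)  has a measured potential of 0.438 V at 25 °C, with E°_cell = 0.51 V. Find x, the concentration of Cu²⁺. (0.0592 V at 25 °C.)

0.019 M

From the Nernst equation, log Q = n(E° − E)/0.0592 = 2(0.51 − 0.438)/0.0592 = 2.432, so Q = 271.
With Q = [Cu²⁺]/[Hg²⁺] and the known concentrations, [Cu²⁺] in the numerator gives [Cu²⁺] = 0.019 M.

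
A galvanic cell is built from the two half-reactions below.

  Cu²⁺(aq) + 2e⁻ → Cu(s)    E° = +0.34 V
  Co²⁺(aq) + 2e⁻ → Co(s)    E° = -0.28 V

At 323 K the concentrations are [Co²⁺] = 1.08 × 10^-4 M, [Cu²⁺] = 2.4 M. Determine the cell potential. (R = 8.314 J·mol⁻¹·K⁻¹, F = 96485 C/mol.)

0.759 V

The Cu²⁺/Cu couple has the higher reduction potential and acts as the cathode, so E°_cell = +0.34 − (-0.28) = 0.62 V.
Balancing electrons gives n = 2; the reaction quotient is Q = [Co²⁺]/[Cu²⁺] = 4.5 × 10^-5.
E = E° − (RT/nF) ln Q = 0.62 − (8.314×323)/(2×96485) × (-10.009) = 0.620 + 0.139 = 0.759 V.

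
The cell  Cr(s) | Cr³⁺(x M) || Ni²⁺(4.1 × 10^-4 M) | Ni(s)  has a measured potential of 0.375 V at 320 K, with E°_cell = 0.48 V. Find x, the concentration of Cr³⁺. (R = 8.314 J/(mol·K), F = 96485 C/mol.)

0.76 M

From the Nernst equation, ln Q = nF(E° − E)/RT = 6×96485×(0.48 − 0.375)/(8.314×320) = 22.848, so Q = 8.37 × 10^9.
With Q = [Cr³⁺]^2/[Ni²⁺]^3 and the known concentrations, [Cr³⁺]^2 in the numerator gives [Cr³⁺] = 0.76 M.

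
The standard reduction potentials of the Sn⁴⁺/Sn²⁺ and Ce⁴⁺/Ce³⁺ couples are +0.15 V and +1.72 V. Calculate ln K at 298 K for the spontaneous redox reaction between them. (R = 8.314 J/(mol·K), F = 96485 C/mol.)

E°_cell = +1.72 − (+0.15) = 1.57 V, with n = 2 electrons transferred.
At equilibrium E = 0, so the Nernst equation gives ln K = nFE°/RT = (2)(96485)(1.57)/((8.314)(298)) = 122.28.

ln K = 122.3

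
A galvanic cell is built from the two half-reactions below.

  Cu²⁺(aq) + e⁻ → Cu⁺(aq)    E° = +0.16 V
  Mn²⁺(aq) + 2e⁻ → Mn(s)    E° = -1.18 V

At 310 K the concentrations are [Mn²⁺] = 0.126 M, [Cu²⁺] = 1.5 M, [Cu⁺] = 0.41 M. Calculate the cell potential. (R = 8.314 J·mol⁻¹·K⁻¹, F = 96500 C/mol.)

The Cu²⁺/Cu⁺ couple has the higher reduction potential and acts as the cathode, so E°_cell = +0.16 − (-1.18) = 1.34 V.
Balancing electrons gives n = 2; the reaction quotient is Q = [Mn²⁺]·[Cu⁺]^2/[Cu²⁺]^2 = 0.00941.
E = E° − (RT/nF) ln Q = 1.34 − (8.314×310)/(2×96500) × (-4.666) = 1.340 + 0.062 = 1.402 V.

1.40 V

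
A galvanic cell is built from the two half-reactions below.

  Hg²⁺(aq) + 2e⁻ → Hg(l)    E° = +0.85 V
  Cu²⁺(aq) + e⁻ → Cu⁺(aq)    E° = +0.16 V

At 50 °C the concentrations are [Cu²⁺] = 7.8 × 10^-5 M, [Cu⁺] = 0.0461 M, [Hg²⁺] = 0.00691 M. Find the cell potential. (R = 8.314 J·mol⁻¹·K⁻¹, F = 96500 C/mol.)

The Hg²⁺/Hg couple has the higher reduction potential and acts as the cathode, so E°_cell = +0.85 − (+0.16) = 0.69 V.
Balancing electrons gives n = 2; the reaction quotient is Q = [Cu²⁺]^2/([Cu⁺]^2·[Hg²⁺]) = 4.14 × 10^-4.
E = E° − (RT/nF) ln Q = 0.69 − (8.314×323)/(2×96500) × (-7.789) = 0.690 + 0.108 = 0.798 V.

0.798 V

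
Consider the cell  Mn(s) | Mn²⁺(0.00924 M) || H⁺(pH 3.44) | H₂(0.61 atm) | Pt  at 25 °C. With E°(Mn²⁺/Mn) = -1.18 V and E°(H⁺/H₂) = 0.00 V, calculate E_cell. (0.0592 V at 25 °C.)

The hydrogen couple is the cathode, so E°_cell = 1.18 V; n = 2.
[H⁺] = 10^(−3.44) = 3.6 × 10^-4 M, and Q = [Mn²⁺]·P(H₂) / [H⁺]^2 = 4.28 × 10^4.
E = E° − (0.0592/2) log Q = 1.18 − (0.0592/2)(4.631) = 1.043 V.

1.04 V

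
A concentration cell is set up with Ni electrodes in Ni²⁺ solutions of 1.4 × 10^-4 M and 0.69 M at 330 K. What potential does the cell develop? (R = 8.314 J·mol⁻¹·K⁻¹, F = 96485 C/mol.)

Both half-cells are Ni²⁺/Ni, so E°_cell = 0. The concentrated side is the cathode; the cell reaction moves Ni²⁺ from high to low concentration with n = 2.
Q = [Ni²⁺]_dilute/[Ni²⁺]_conc = 1.4 × 10^-4/0.69 = 2.03 × 10^-4.
E = 0 − (RT/nF) ln Q = −((8.314×330)/(2×96485))(-8.503) = 0.1209 V.

0.12 V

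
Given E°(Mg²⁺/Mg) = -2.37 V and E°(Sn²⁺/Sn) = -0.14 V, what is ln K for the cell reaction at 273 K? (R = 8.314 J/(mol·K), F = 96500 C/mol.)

ln K = 189.6

E°_cell = -0.14 − (-2.37) = 2.23 V, with n = 2 electrons transferred.
At equilibrium E = 0, so the Nernst equation gives ln K = nFE°/RT = (2)(96500)(2.23)/((8.314)(273)) = 189.62.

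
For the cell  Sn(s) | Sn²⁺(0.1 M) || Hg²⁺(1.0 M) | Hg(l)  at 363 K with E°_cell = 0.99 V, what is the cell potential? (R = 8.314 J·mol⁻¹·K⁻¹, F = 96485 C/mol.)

Balancing electrons gives n = 2; the reaction quotient is Q = [Sn²⁺]/[Hg²⁺] = 0.100.
E = E° − (RT/nF) ln Q = 0.99 − (8.314×363)/(2×96485) × (-2.303) = 0.990 + 0.036 = 1.026 V.

1.03 V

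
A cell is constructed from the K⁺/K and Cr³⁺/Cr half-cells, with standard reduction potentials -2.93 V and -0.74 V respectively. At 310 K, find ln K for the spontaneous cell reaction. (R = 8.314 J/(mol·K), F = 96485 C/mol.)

ln K = 246.0

E°_cell = -0.74 − (-2.93) = 2.19 V, with n = 3 electrons transferred.
At equilibrium E = 0, so the Nernst equation gives ln K = nFE°/RT = (3)(96485)(2.19)/((8.314)(310)) = 245.95.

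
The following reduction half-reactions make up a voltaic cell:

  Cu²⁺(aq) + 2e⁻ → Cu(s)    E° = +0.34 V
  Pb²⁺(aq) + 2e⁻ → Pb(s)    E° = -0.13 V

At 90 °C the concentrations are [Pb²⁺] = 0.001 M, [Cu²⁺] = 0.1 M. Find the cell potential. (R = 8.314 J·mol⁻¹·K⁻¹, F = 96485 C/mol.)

The Cu²⁺/Cu couple has the higher reduction potential and acts as the cathode, so E°_cell = +0.34 − (-0.13) = 0.47 V.
Balancing electrons gives n = 2; the reaction quotient is Q = [Pb²⁺]/[Cu²⁺] = 0.0100.
E = E° − (RT/nF) ln Q = 0.47 − (8.314×363)/(2×96485) × (-4.605) = 0.470 + 0.072 = 0.542 V.

0.542 V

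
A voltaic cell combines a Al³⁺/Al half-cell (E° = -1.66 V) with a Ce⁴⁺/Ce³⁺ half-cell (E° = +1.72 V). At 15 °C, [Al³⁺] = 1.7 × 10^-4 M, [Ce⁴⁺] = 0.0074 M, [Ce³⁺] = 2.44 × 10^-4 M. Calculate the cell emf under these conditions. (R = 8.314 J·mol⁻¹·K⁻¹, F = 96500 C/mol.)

The Ce⁴⁺/Ce³⁺ couple has the higher reduction potential and acts as the cathode, so E°_cell = +1.72 − (-1.66) = 3.38 V.
Balancing electrons gives n = 3; the reaction quotient is Q = [Al³⁺]·[Ce³⁺]^3/[Ce⁴⁺]^3 = 6.09 × 10^-9.
E = E° − (RT/nF) ln Q = 3.38 − (8.314×288)/(3×96500) × (-18.916) = 3.380 + 0.156 = 3.536 V.

3.54 V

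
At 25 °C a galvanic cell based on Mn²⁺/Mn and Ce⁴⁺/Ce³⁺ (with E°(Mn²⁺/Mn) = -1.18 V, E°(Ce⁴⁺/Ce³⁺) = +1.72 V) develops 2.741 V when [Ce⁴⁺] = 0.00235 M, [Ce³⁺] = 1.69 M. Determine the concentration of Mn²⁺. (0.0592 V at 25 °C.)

0.45 M

From the Nernst equation, log Q = n(E° − E)/0.0592 = 2(2.90 − 2.741)/0.0592 = 5.372, so Q = 2.35 × 10^5.
With Q = [Mn²⁺]·[Ce³⁺]^2/[Ce⁴⁺]^2 and the known concentrations, [Mn²⁺] in the numerator gives [Mn²⁺] = 0.45 M.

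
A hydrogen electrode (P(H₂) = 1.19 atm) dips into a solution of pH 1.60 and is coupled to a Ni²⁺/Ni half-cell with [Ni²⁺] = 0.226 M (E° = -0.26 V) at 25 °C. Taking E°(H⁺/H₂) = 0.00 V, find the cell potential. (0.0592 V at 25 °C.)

0.18 V

The hydrogen couple is the cathode, so E°_cell = 0.26 V; n = 2.
[H⁺] = 10^(−1.60) = 0.025 M, and Q = [Ni²⁺]·P(H₂) / [H⁺]^2 = 426.
E = E° − (0.0592/2) log Q = 0.26 − (0.0592/2)(2.630) = 0.182 V.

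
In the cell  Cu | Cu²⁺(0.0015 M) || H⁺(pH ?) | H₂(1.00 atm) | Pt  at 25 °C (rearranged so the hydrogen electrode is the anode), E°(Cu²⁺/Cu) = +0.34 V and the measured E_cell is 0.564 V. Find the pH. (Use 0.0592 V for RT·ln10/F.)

pH = 5.20

E°_cell = 0.34 V and n = 2.
log Q = n(E° − E)/0.0592 = 2×(0.34 − 0.564)/0.0592 = -7.568.
With Q = [H⁺]^2 / ([Cu²⁺]·P(H₂)), solving for [H⁺] gives log[H⁺] = -5.196, so pH = 5.20.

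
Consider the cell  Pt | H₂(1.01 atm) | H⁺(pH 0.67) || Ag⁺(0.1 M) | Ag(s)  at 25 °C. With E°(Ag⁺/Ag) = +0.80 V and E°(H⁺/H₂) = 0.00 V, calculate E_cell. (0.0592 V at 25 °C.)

0.78 V

The Ag⁺/Ag couple is the cathode, so E°_cell = 0.80 V; n = 2.
[H⁺] = 10^(−0.67) = 0.21 M, and Q = [H⁺]^2 / ([Ag⁺]^2·P(H₂)) = 4.53.
E = E° − (0.0592/2) log Q = 0.80 − (0.0592/2)(0.656) = 0.781 V.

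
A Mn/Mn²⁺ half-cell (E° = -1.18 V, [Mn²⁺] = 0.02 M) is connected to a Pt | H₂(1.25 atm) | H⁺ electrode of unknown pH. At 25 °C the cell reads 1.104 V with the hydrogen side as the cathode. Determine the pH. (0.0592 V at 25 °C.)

E°_cell = 1.18 V and n = 2.
log Q = n(E° − E)/0.0592 = 2×(1.18 − 1.104)/0.0592 = 2.568.
With Q = [Mn²⁺]·P(H₂) / [H⁺]^2, solving for [H⁺] gives log[H⁺] = -2.085, so pH = 2.08.

pH = 2.08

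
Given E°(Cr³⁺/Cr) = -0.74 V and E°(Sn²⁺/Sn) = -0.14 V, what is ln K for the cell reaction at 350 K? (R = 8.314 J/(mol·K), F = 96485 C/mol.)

E°_cell = -0.14 − (-0.74) = 0.60 V, with n = 6 electrons transferred.
At equilibrium E = 0, so the Nernst equation gives ln K = nFE°/RT = (6)(96485)(0.60)/((8.314)(350)) = 119.37.

ln K = 119.4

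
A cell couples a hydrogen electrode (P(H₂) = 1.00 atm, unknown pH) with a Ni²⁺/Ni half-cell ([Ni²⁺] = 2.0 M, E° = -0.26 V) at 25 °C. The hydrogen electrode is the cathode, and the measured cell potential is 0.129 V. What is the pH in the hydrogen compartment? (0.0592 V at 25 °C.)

pH = 2.06

E°_cell = 0.26 V and n = 2.
log Q = n(E° − E)/0.0592 = 2×(0.26 − 0.129)/0.0592 = 4.426.
With Q = [Ni²⁺]·P(H₂) / [H⁺]^2, solving for [H⁺] gives log[H⁺] = -2.062, so pH = 2.06.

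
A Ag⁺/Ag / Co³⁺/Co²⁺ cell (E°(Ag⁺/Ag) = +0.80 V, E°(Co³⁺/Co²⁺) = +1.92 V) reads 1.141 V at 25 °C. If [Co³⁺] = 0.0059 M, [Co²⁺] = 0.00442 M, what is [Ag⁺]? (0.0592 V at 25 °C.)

From the Nernst equation, log Q = n(E° − E)/0.0592 = 1(1.12 − 1.141)/0.0592 = -0.355, so Q = 0.442.
With Q = [Ag⁺]·[Co²⁺]/[Co³⁺] and the known concentrations, [Ag⁺] in the numerator gives [Ag⁺] = 0.59 M.

0.59 M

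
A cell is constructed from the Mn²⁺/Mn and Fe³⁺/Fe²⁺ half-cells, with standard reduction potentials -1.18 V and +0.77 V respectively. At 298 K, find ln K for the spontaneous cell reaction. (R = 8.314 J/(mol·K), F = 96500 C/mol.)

E°_cell = +0.77 − (-1.18) = 1.95 V, with n = 2 electrons transferred.
At equilibrium E = 0, so the Nernst equation gives ln K = nFE°/RT = (2)(96500)(1.95)/((8.314)(298)) = 151.90.

ln K = 151.9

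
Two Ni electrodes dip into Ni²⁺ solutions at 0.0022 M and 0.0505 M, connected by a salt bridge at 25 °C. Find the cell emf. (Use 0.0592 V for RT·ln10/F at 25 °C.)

0.040 V

Both half-cells are Ni²⁺/Ni, so E°_cell = 0. The concentrated side is the cathode; the cell reaction moves Ni²⁺ from high to low concentration with n = 2.
Q = [Ni²⁺]_dilute/[Ni²⁺]_conc = 0.0022/0.0505 = 0.0436.
E = 0 − (0.0592/2) log Q = −(0.0592/2)(-1.361) = 0.0403 V.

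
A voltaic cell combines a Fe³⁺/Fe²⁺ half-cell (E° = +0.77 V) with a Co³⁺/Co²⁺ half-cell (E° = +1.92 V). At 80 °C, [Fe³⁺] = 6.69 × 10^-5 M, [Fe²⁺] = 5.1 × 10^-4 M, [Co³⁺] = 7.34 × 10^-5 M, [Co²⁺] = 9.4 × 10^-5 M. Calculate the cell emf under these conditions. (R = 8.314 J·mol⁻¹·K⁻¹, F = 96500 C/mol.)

The Co³⁺/Co²⁺ couple has the higher reduction potential and acts as the cathode, so E°_cell = +1.92 − (+0.77) = 1.15 V.
Balancing electrons gives n = 1; the reaction quotient is Q = [Fe³⁺]·[Co²⁺]/([Fe²⁺]·[Co³⁺]) = 0.168.
E = E° − (RT/nF) ln Q = 1.15 − (8.314×353)/(1×96500) × (-1.784) = 1.150 + 0.054 = 1.204 V.

1.20 V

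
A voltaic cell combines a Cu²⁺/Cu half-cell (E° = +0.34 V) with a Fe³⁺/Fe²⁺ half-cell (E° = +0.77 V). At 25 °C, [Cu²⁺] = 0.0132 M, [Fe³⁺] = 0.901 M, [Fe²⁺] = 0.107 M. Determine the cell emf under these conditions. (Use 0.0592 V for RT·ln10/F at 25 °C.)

The Fe³⁺/Fe²⁺ couple has the higher reduction potential and acts as the cathode, so E°_cell = +0.77 − (+0.34) = 0.43 V.
Balancing electrons gives n = 2; the reaction quotient is Q = [Cu²⁺]·[Fe²⁺]^2/[Fe³⁺]^2 = 1.86 × 10^-4.
At 25 °C, E = E° − (0.0592/n) log Q = 0.43 − (0.0592/2)(-3.730) = 0.430 + 0.110 = 0.540 V.

0.540 V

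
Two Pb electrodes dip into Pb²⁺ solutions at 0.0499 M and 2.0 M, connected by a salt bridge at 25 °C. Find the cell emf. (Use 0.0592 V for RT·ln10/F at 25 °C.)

0.047 V

Both half-cells are Pb²⁺/Pb, so E°_cell = 0. The concentrated side is the cathode; the cell reaction moves Pb²⁺ from high to low concentration with n = 2.
Q = [Pb²⁺]_dilute/[Pb²⁺]_conc = 0.0499/2.0 = 0.0250.
E = 0 − (0.0592/2) log Q = −(0.0592/2)(-1.603) = 0.0474 V.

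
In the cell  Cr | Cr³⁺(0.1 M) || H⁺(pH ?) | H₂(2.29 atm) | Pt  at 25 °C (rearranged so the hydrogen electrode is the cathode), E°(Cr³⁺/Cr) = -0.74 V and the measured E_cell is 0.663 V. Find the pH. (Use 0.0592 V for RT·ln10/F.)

pH = 1.45

E°_cell = 0.74 V and n = 6.
log Q = n(E° − E)/0.0592 = 6×(0.74 − 0.663)/0.0592 = 7.804.
With Q = [Cr³⁺]^2·P(H₂)^3 / [H⁺]^6, solving for [H⁺] gives log[H⁺] = -1.454, so pH = 1.45.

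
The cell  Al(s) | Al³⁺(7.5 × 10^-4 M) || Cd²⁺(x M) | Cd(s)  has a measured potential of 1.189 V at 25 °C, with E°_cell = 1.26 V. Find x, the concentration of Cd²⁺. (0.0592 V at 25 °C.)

From the Nernst equation, log Q = n(E° − E)/0.0592 = 6(1.26 − 1.189)/0.0592 = 7.196, so Q = 1.57 × 10^7.
With Q = [Al³⁺]^2/[Cd²⁺]^3 and the known concentrations, [Cd²⁺]^3 in the denominator gives [Cd²⁺] = 3.3 × 10^-5 M.

3.3 × 10^-5 M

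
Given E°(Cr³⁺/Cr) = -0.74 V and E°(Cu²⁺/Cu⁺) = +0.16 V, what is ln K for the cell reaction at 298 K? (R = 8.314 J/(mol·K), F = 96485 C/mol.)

E°_cell = +0.16 − (-0.74) = 0.90 V, with n = 3 electrons transferred.
At equilibrium E = 0, so the Nernst equation gives ln K = nFE°/RT = (3)(96485)(0.90)/((8.314)(298)) = 105.15.

ln K = 105.1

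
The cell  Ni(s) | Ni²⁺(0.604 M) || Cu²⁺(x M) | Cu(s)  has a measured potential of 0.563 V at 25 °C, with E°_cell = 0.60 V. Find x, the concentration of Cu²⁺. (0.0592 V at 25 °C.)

From the Nernst equation, log Q = n(E° − E)/0.0592 = 2(0.60 − 0.563)/0.0592 = 1.250, so Q = 17.8.
With Q = [Ni²⁺]/[Cu²⁺] and the known concentrations, [Cu²⁺] in the denominator gives [Cu²⁺] = 0.034 M.

0.034 M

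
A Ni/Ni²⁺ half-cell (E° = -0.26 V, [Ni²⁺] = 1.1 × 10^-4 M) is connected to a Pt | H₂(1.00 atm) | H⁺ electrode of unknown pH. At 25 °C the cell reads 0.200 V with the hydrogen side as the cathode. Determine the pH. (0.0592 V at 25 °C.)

pH = 2.99

E°_cell = 0.26 V and n = 2.
log Q = n(E° − E)/0.0592 = 2×(0.26 − 0.200)/0.0592 = 2.027.
With Q = [Ni²⁺]·P(H₂) / [H⁺]^2, solving for [H⁺] gives log[H⁺] = -2.993, so pH = 2.99.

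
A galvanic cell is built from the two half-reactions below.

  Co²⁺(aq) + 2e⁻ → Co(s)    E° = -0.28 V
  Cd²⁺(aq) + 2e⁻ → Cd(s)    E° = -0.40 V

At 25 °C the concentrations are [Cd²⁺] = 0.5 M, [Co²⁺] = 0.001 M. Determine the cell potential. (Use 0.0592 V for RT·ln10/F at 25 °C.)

0.040 V

The Co²⁺/Co couple has the higher reduction potential and acts as the cathode, so E°_cell = -0.28 − (-0.40) = 0.12 V.
Balancing electrons gives n = 2; the reaction quotient is Q = [Cd²⁺]/[Co²⁺] = 500.
At 25 °C, E = E° − (0.0592/n) log Q = 0.12 − (0.0592/2)(2.699) = 0.120 − 0.080 = 0.040 V.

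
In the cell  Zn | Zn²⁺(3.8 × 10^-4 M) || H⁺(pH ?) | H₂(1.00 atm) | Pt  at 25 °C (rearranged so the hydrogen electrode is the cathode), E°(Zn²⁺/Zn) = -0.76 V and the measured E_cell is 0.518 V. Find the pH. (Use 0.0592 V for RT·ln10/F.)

E°_cell = 0.76 V and n = 2.
log Q = n(E° − E)/0.0592 = 2×(0.76 − 0.518)/0.0592 = 8.176.
With Q = [Zn²⁺]·P(H₂) / [H⁺]^2, solving for [H⁺] gives log[H⁺] = -5.798, so pH = 5.80.

pH = 5.80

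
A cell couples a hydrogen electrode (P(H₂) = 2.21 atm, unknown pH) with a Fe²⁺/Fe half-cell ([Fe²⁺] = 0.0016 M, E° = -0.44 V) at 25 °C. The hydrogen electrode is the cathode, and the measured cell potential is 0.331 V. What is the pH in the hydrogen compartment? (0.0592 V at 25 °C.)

pH = 3.07

E°_cell = 0.44 V and n = 2.
log Q = n(E° − E)/0.0592 = 2×(0.44 − 0.331)/0.0592 = 3.682.
With Q = [Fe²⁺]·P(H₂) / [H⁺]^2, solving for [H⁺] gives log[H⁺] = -3.067, so pH = 3.07.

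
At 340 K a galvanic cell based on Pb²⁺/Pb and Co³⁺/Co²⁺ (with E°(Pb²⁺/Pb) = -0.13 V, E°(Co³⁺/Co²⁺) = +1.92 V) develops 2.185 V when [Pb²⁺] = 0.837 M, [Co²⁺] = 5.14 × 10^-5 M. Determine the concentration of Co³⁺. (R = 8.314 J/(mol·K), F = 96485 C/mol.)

0.0047 M

From the Nernst equation, ln Q = nF(E° − E)/RT = 2×96485×(2.05 − 2.185)/(8.314×340) = -9.216, so Q = 9.95 × 10^-5.
With Q = [Pb²⁺]·[Co²⁺]^2/[Co³⁺]^2 and the known concentrations, [Co³⁺]^2 in the denominator gives [Co³⁺] = 0.0047 M.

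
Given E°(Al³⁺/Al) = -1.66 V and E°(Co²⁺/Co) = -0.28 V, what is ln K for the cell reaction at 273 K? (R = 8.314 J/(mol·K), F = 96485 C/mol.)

E°_cell = -0.28 − (-1.66) = 1.38 V, with n = 6 electrons transferred.
At equilibrium E = 0, so the Nernst equation gives ln K = nFE°/RT = (6)(96485)(1.38)/((8.314)(273)) = 351.98.

ln K = 352.0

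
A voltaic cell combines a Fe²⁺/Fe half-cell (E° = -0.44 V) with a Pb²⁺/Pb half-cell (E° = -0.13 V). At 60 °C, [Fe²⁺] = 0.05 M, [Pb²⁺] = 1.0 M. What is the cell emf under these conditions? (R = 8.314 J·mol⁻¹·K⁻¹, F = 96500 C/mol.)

The Pb²⁺/Pb couple has the higher reduction potential and acts as the cathode, so E°_cell = -0.13 − (-0.44) = 0.31 V.
Balancing electrons gives n = 2; the reaction quotient is Q = [Fe²⁺]/[Pb²⁺] = 0.0500.
E = E° − (RT/nF) ln Q = 0.31 − (8.314×333)/(2×96500) × (-2.996) = 0.310 + 0.043 = 0.353 V.

0.353 V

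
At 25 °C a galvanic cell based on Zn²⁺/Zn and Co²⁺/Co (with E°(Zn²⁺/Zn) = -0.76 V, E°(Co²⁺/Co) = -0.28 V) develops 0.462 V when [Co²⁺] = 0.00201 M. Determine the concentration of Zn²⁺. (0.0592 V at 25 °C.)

From the Nernst equation, log Q = n(E° − E)/0.0592 = 2(0.48 − 0.462)/0.0592 = 0.608, so Q = 4.06.
With Q = [Zn²⁺]/[Co²⁺] and the known concentrations, [Zn²⁺] in the numerator gives [Zn²⁺] = 0.0082 M.

0.0082 M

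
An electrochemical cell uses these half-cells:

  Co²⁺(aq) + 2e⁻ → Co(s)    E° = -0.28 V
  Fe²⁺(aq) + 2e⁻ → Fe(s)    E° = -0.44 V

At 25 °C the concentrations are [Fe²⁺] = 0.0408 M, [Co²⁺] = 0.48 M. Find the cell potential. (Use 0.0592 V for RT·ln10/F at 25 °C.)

0.192 V

The Co²⁺/Co couple has the higher reduction potential and acts as the cathode, so E°_cell = -0.28 − (-0.44) = 0.16 V.
Balancing electrons gives n = 2; the reaction quotient is Q = [Fe²⁺]/[Co²⁺] = 0.0850.
At 25 °C, E = E° − (0.0592/n) log Q = 0.16 − (0.0592/2)(-1.071) = 0.160 + 0.032 = 0.192 V.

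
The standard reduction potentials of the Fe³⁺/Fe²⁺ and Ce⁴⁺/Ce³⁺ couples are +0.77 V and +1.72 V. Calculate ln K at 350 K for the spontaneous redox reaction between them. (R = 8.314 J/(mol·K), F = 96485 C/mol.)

E°_cell = +1.72 − (+0.77) = 0.95 V, with n = 1 electron transferred.
At equilibrium E = 0, so the Nernst equation gives ln K = nFE°/RT = (1)(96485)(0.95)/((8.314)(350)) = 31.50.

ln K = 31.5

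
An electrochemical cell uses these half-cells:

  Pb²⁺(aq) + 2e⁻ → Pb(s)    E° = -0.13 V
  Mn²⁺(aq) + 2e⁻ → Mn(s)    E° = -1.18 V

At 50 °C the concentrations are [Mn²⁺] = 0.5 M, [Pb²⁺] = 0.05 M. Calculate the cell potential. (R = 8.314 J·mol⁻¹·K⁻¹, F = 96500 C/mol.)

1.02 V

The Pb²⁺/Pb couple has the higher reduction potential and acts as the cathode, so E°_cell = -0.13 − (-1.18) = 1.05 V.
Balancing electrons gives n = 2; the reaction quotient is Q = [Mn²⁺]/[Pb²⁺] = 10.0.
E = E° − (RT/nF) ln Q = 1.05 − (8.314×323)/(2×96500) × (2.303) = 1.050 − 0.032 = 1.018 V.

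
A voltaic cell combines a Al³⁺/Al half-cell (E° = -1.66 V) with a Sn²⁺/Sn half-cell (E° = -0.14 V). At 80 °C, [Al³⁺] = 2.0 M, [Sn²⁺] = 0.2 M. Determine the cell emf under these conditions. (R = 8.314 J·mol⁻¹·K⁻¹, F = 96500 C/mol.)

The Sn²⁺/Sn couple has the higher reduction potential and acts as the cathode, so E°_cell = -0.14 − (-1.66) = 1.52 V.
Balancing electrons gives n = 6; the reaction quotient is Q = [Al³⁺]^2/[Sn²⁺]^3 = 500.
E = E° − (RT/nF) ln Q = 1.52 − (8.314×353)/(6×96500) × (6.215) = 1.520 − 0.032 = 1.488 V.

1.49 V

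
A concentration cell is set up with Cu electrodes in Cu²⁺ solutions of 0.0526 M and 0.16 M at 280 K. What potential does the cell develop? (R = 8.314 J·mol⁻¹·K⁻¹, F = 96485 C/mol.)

0.013 V

Both half-cells are Cu²⁺/Cu, so E°_cell = 0. The concentrated side is the cathode; the cell reaction moves Cu²⁺ from high to low concentration with n = 2.
Q = [Cu²⁺]_dilute/[Cu²⁺]_conc = 0.0526/0.16 = 0.329.
E = 0 − (RT/nF) ln Q = −((8.314×280)/(2×96485))(-1.112) = 0.0134 V.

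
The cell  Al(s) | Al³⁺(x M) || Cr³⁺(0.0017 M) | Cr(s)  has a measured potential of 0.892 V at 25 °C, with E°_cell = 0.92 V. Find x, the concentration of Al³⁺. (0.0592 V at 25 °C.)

From the Nernst equation, log Q = n(E° − E)/0.0592 = 3(0.92 − 0.892)/0.0592 = 1.419, so Q = 26.2.
With Q = [Al³⁺]/[Cr³⁺] and the known concentrations, [Al³⁺] in the numerator gives [Al³⁺] = 0.045 M.

0.045 M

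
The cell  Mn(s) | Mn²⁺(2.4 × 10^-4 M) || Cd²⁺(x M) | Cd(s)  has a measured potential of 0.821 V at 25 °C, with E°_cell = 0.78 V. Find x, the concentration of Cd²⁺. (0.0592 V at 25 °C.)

From the Nernst equation, log Q = n(E° − E)/0.0592 = 2(0.78 − 0.821)/0.0592 = -1.385, so Q = 0.0412.
With Q = [Mn²⁺]/[Cd²⁺] and the known concentrations, [Cd²⁺] in the denominator gives [Cd²⁺] = 0.0058 M.

0.0058 M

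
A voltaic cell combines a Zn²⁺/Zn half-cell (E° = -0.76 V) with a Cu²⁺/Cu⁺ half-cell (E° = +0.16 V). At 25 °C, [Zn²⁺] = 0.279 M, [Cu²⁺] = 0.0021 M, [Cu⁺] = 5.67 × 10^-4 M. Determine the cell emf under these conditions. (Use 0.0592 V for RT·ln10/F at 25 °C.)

The Cu²⁺/Cu⁺ couple has the higher reduction potential and acts as the cathode, so E°_cell = +0.16 − (-0.76) = 0.92 V.
Balancing electrons gives n = 2; the reaction quotient is Q = [Zn²⁺]·[Cu⁺]^2/[Cu²⁺]^2 = 0.0203.
At 25 °C, E = E° − (0.0592/n) log Q = 0.92 − (0.0592/2)(-1.692) = 0.920 + 0.050 = 0.970 V.

0.970 V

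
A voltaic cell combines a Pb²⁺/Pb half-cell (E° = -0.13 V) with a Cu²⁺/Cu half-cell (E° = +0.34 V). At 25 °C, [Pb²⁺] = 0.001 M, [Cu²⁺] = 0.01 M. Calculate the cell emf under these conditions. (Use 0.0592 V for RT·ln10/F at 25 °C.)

The Cu²⁺/Cu couple has the higher reduction potential and acts as the cathode, so E°_cell = +0.34 − (-0.13) = 0.47 V.
Balancing electrons gives n = 2; the reaction quotient is Q = [Pb²⁺]/[Cu²⁺] = 0.100.
At 25 °C, E = E° − (0.0592/n) log Q = 0.47 − (0.0592/2)(-1.000) = 0.470 + 0.030 = 0.500 V.

0.500 V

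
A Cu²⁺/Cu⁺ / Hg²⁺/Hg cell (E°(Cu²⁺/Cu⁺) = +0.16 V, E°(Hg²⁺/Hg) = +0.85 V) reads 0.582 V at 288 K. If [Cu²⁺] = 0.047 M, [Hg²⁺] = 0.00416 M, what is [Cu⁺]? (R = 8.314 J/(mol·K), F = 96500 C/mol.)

0.0094 M

From the Nernst equation, ln Q = nF(E° − E)/RT = 2×96500×(0.69 − 0.582)/(8.314×288) = 8.705, so Q = 6030.
With Q = [Cu²⁺]^2/([Cu⁺]^2·[Hg²⁺]) and the known concentrations, [Cu⁺]^2 in the denominator gives [Cu⁺] = 0.0094 M.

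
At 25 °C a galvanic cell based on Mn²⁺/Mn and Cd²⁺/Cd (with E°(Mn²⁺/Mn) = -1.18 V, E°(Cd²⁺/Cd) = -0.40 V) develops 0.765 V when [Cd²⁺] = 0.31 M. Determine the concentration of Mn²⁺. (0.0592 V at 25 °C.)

From the Nernst equation, log Q = n(E° − E)/0.0592 = 2(0.78 − 0.765)/0.0592 = 0.507, so Q = 3.21.
With Q = [Mn²⁺]/[Cd²⁺] and the known concentrations, [Mn²⁺] in the numerator gives [Mn²⁺] = 1.0 M.

1.0 M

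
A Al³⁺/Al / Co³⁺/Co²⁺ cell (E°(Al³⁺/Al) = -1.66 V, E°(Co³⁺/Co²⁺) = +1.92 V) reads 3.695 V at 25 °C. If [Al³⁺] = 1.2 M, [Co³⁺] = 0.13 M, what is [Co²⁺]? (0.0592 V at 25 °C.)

0.0014 M

From the Nernst equation, log Q = n(E° − E)/0.0592 = 3(3.58 − 3.695)/0.0592 = -5.828, so Q = 1.49 × 10^-6.
With Q = [Al³⁺]·[Co²⁺]^3/[Co³⁺]^3 and the known concentrations, [Co²⁺]^3 in the numerator gives [Co²⁺] = 0.0014 M.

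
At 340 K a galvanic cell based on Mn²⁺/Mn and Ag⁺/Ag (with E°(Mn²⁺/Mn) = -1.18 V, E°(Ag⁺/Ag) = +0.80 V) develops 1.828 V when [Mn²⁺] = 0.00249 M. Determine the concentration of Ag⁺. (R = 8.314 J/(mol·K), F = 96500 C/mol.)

2.8 × 10^-4 M

From the Nernst equation, ln Q = nF(E° − E)/RT = 2×96500×(1.98 − 1.828)/(8.314×340) = 10.378, so Q = 3.21 × 10^4.
With Q = [Mn²⁺]/[Ag⁺]^2 and the known concentrations, [Ag⁺]^2 in the denominator gives [Ag⁺] = 2.8 × 10^-4 M.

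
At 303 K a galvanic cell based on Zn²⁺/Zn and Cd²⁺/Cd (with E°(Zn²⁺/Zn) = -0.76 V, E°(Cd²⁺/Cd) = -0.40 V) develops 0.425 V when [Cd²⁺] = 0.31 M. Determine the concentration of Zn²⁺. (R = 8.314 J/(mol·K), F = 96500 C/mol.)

From the Nernst equation, ln Q = nF(E° − E)/RT = 2×96500×(0.36 − 0.425)/(8.314×303) = -4.980, so Q = 0.00687.
With Q = [Zn²⁺]/[Cd²⁺] and the known concentrations, [Zn²⁺] in the numerator gives [Zn²⁺] = 0.0021 M.

0.0021 M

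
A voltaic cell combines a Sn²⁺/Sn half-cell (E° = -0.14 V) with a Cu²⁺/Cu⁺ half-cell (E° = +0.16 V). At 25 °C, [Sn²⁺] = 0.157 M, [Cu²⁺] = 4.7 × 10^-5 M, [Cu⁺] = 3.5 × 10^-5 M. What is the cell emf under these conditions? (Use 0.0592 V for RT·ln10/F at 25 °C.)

0.331 V

The Cu²⁺/Cu⁺ couple has the higher reduction potential and acts as the cathode, so E°_cell = +0.16 − (-0.14) = 0.30 V.
Balancing electrons gives n = 2; the reaction quotient is Q = [Sn²⁺]·[Cu⁺]^2/[Cu²⁺]^2 = 0.0871.
At 25 °C, E = E° − (0.0592/n) log Q = 0.30 − (0.0592/2)(-1.060) = 0.300 + 0.031 = 0.331 V.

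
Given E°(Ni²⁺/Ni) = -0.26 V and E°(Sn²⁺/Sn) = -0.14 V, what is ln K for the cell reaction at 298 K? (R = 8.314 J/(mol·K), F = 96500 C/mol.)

E°_cell = -0.14 − (-0.26) = 0.12 V, with n = 2 electrons transferred.
At equilibrium E = 0, so the Nernst equation gives ln K = nFE°/RT = (2)(96500)(0.12)/((8.314)(298)) = 9.35.

ln K = 9.3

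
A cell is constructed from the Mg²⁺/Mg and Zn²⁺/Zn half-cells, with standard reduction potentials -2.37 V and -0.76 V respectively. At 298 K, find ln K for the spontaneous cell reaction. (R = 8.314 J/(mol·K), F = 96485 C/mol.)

ln K = 125.4

E°_cell = -0.76 − (-2.37) = 1.61 V, with n = 2 electrons transferred.
At equilibrium E = 0, so the Nernst equation gives ln K = nFE°/RT = (2)(96485)(1.61)/((8.314)(298)) = 125.40.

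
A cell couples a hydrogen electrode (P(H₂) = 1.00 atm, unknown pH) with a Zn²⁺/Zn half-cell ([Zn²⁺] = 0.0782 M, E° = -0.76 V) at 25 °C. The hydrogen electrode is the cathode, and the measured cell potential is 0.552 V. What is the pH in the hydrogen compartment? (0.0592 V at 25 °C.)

pH = 4.07

E°_cell = 0.76 V and n = 2.
log Q = n(E° − E)/0.0592 = 2×(0.76 − 0.552)/0.0592 = 7.027.
With Q = [Zn²⁺]·P(H₂) / [H⁺]^2, solving for [H⁺] gives log[H⁺] = -4.067, so pH = 4.07.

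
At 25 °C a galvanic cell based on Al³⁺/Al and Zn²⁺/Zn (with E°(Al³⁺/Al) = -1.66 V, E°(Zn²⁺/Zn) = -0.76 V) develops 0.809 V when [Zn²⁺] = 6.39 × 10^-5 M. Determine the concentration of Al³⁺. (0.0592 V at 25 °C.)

From the Nernst equation, log Q = n(E° − E)/0.0592 = 6(0.90 − 0.809)/0.0592 = 9.223, so Q = 1.67 × 10^9.
With Q = [Al³⁺]^2/[Zn²⁺]^3 and the known concentrations, [Al³⁺]^2 in the numerator gives [Al³⁺] = 0.021 M.

0.021 M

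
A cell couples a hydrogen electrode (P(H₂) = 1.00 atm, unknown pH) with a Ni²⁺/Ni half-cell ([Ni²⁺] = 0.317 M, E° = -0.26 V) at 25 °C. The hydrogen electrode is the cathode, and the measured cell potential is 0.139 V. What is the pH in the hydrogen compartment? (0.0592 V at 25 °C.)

pH = 2.29

E°_cell = 0.26 V and n = 2.
log Q = n(E° − E)/0.0592 = 2×(0.26 − 0.139)/0.0592 = 4.088.
With Q = [Ni²⁺]·P(H₂) / [H⁺]^2, solving for [H⁺] gives log[H⁺] = -2.293, so pH = 2.29.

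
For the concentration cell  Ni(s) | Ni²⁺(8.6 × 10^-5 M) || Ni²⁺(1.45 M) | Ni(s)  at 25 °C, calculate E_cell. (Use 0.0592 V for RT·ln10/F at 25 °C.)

0.13 V

Both half-cells are Ni²⁺/Ni, so E°_cell = 0. The concentrated side is the cathode; the cell reaction moves Ni²⁺ from high to low concentration with n = 2.
Q = [Ni²⁺]_dilute/[Ni²⁺]_conc = 8.6 × 10^-5/1.45 = 5.93 × 10^-5.
E = 0 − (0.0592/2) log Q = −(0.0592/2)(-4.227) = 0.1251 V.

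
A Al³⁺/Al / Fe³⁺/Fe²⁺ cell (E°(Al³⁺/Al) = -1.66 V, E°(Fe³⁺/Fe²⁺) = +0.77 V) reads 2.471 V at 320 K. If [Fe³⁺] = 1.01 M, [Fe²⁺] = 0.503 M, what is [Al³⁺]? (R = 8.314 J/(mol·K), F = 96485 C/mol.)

0.094 M

From the Nernst equation, ln Q = nF(E° − E)/RT = 3×96485×(2.43 − 2.471)/(8.314×320) = -4.461, so Q = 0.0116.
With Q = [Al³⁺]·[Fe²⁺]^3/[Fe³⁺]^3 and the known concentrations, [Al³⁺] in the numerator gives [Al³⁺] = 0.094 M.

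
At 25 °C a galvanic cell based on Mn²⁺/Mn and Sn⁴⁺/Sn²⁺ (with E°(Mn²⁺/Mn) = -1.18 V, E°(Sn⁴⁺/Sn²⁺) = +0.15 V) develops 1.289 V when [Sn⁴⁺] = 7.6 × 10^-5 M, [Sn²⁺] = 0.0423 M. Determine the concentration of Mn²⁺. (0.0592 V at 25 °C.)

From the Nernst equation, log Q = n(E° − E)/0.0592 = 2(1.33 − 1.289)/0.0592 = 1.385, so Q = 24.3.
With Q = [Mn²⁺]·[Sn²⁺]/[Sn⁴⁺] and the known concentrations, [Mn²⁺] in the numerator gives [Mn²⁺] = 0.044 M.

0.044 M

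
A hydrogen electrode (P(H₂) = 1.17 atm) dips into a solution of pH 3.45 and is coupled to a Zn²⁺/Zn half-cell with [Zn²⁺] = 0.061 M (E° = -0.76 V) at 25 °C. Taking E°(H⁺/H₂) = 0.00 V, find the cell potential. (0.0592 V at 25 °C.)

The hydrogen couple is the cathode, so E°_cell = 0.76 V; n = 2.
[H⁺] = 10^(−3.45) = 3.5 × 10^-4 M, and Q = [Zn²⁺]·P(H₂) / [H⁺]^2 = 5.67 × 10^5.
E = E° − (0.0592/2) log Q = 0.76 − (0.0592/2)(5.754) = 0.590 V.

0.59 V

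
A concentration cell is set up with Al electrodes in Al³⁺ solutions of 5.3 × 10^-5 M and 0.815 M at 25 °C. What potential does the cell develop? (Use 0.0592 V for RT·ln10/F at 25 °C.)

0.083 V

Both half-cells are Al³⁺/Al, so E°_cell = 0. The concentrated side is the cathode; the cell reaction moves Al³⁺ from high to low concentration with n = 3.
Q = [Al³⁺]_dilute/[Al³⁺]_conc = 5.3 × 10^-5/0.815 = 6.5 × 10^-5.
E = 0 − (0.0592/3) log Q = −(0.0592/3)(-4.187) = 0.0826 V.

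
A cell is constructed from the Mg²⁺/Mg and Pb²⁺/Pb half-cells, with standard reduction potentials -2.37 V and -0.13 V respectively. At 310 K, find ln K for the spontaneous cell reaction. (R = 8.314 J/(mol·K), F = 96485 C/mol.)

E°_cell = -0.13 − (-2.37) = 2.24 V, with n = 2 electrons transferred.
At equilibrium E = 0, so the Nernst equation gives ln K = nFE°/RT = (2)(96485)(2.24)/((8.314)(310)) = 167.71.

ln K = 167.7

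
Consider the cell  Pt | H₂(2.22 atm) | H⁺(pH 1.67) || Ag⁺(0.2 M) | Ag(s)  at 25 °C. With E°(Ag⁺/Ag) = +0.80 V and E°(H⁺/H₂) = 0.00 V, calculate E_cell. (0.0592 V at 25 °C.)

The Ag⁺/Ag couple is the cathode, so E°_cell = 0.80 V; n = 2.
[H⁺] = 10^(−1.67) = 0.021 M, and Q = [H⁺]^2 / ([Ag⁺]^2·P(H₂)) = 0.00515.
E = E° − (0.0592/2) log Q = 0.80 − (0.0592/2)(-2.288) = 0.868 V.

0.87 V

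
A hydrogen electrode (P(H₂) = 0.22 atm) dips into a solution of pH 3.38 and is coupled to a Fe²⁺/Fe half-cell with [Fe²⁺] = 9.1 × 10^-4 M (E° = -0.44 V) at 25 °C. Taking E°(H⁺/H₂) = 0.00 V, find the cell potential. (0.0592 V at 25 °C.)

The hydrogen couple is the cathode, so E°_cell = 0.44 V; n = 2.
[H⁺] = 10^(−3.38) = 4.2 × 10^-4 M, and Q = [Fe²⁺]·P(H₂) / [H⁺]^2 = 1150.
E = E° − (0.0592/2) log Q = 0.44 − (0.0592/2)(3.061) = 0.349 V.

0.35 V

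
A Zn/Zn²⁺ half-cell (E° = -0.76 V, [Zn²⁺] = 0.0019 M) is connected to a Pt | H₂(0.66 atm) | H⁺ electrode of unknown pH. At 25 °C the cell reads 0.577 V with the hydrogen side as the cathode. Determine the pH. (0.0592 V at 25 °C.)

pH = 4.54

E°_cell = 0.76 V and n = 2.
log Q = n(E° − E)/0.0592 = 2×(0.76 − 0.577)/0.0592 = 6.182.
With Q = [Zn²⁺]·P(H₂) / [H⁺]^2, solving for [H⁺] gives log[H⁺] = -4.542, so pH = 4.54.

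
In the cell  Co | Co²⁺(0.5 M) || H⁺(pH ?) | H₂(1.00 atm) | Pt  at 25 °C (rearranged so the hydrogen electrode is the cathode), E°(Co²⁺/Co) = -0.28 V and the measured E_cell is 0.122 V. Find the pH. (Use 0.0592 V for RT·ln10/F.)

pH = 2.82

E°_cell = 0.28 V and n = 2.
log Q = n(E° − E)/0.0592 = 2×(0.28 − 0.122)/0.0592 = 5.338.
With Q = [Co²⁺]·P(H₂) / [H⁺]^2, solving for [H⁺] gives log[H⁺] = -2.819, so pH = 2.82.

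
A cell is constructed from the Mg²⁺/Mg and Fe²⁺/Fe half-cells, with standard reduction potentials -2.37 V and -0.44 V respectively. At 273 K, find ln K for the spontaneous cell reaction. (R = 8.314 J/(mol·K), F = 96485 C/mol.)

E°_cell = -0.44 − (-2.37) = 1.93 V, with n = 2 electrons transferred.
At equilibrium E = 0, so the Nernst equation gives ln K = nFE°/RT = (2)(96485)(1.93)/((8.314)(273)) = 164.09.

ln K = 164.1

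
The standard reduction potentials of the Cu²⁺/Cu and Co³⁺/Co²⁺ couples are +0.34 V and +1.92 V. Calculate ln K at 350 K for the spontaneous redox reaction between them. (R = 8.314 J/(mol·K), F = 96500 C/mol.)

E°_cell = +1.92 − (+0.34) = 1.58 V, with n = 2 electrons transferred.
At equilibrium E = 0, so the Nernst equation gives ln K = nFE°/RT = (2)(96500)(1.58)/((8.314)(350)) = 104.79.

ln K = 104.8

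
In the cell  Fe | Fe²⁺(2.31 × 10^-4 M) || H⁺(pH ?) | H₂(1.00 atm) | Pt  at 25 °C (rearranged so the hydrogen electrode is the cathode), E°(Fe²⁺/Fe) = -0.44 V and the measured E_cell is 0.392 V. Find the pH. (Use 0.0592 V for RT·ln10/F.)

pH = 2.63

E°_cell = 0.44 V and n = 2.
log Q = n(E° − E)/0.0592 = 2×(0.44 − 0.392)/0.0592 = 1.622.
With Q = [Fe²⁺]·P(H₂) / [H⁺]^2, solving for [H⁺] gives log[H⁺] = -2.629, so pH = 2.63.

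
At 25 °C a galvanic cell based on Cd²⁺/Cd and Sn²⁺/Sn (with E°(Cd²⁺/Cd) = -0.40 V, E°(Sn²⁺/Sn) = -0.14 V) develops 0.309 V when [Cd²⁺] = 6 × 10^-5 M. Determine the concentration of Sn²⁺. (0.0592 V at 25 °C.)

0.0027 M

From the Nernst equation, log Q = n(E° − E)/0.0592 = 2(0.26 − 0.309)/0.0592 = -1.655, so Q = 0.0221.
With Q = [Cd²⁺]/[Sn²⁺] and the known concentrations, [Sn²⁺] in the denominator gives [Sn²⁺] = 0.0027 M.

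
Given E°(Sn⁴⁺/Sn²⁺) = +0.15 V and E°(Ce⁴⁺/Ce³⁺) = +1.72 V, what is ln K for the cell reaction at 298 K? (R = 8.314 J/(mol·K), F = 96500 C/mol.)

ln K = 122.3

E°_cell = +1.72 − (+0.15) = 1.57 V, with n = 2 electrons transferred.
At equilibrium E = 0, so the Nernst equation gives ln K = nFE°/RT = (2)(96500)(1.57)/((8.314)(298)) = 122.30.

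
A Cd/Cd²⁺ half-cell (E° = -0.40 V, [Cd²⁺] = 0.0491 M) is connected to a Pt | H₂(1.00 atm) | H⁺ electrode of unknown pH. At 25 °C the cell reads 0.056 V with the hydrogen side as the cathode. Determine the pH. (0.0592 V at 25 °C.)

E°_cell = 0.40 V and n = 2.
log Q = n(E° − E)/0.0592 = 2×(0.40 − 0.056)/0.0592 = 11.622.
With Q = [Cd²⁺]·P(H₂) / [H⁺]^2, solving for [H⁺] gives log[H⁺] = -6.465, so pH = 6.47.

pH = 6.47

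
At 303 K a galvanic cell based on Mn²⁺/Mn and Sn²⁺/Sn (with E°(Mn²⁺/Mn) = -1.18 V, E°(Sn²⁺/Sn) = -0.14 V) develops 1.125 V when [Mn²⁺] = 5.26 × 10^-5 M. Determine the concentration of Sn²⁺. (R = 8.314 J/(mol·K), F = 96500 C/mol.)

From the Nernst equation, ln Q = nF(E° − E)/RT = 2×96500×(1.04 − 1.125)/(8.314×303) = -6.512, so Q = 0.00149.
With Q = [Mn²⁺]/[Sn²⁺] and the known concentrations, [Sn²⁺] in the denominator gives [Sn²⁺] = 0.035 M.

0.035 M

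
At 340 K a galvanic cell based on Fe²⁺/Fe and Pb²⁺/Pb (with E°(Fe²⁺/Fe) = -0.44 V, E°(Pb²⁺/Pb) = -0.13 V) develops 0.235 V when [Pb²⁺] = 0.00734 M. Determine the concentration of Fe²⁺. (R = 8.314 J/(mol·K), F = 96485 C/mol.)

1.2 M

From the Nernst equation, ln Q = nF(E° − E)/RT = 2×96485×(0.31 − 0.235)/(8.314×340) = 5.120, so Q = 167.
With Q = [Fe²⁺]/[Pb²⁺] and the known concentrations, [Fe²⁺] in the numerator gives [Fe²⁺] = 1.2 M.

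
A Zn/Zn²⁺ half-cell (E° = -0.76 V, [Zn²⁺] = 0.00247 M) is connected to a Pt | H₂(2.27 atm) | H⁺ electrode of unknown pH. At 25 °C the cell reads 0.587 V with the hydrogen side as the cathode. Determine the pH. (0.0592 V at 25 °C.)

E°_cell = 0.76 V and n = 2.
log Q = n(E° − E)/0.0592 = 2×(0.76 − 0.587)/0.0592 = 5.845.
With Q = [Zn²⁺]·P(H₂) / [H⁺]^2, solving for [H⁺] gives log[H⁺] = -4.048, so pH = 4.05.

pH = 4.05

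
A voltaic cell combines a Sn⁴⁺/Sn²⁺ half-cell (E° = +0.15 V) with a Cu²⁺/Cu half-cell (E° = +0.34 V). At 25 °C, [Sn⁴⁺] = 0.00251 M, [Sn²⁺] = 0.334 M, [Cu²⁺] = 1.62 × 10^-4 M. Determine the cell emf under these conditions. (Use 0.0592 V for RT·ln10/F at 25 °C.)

The Cu²⁺/Cu couple has the higher reduction potential and acts as the cathode, so E°_cell = +0.34 − (+0.15) = 0.19 V.
Balancing electrons gives n = 2; the reaction quotient is Q = [Sn⁴⁺]/([Sn²⁺]·[Cu²⁺]) = 46.4.
At 25 °C, E = E° − (0.0592/n) log Q = 0.19 − (0.0592/2)(1.666) = 0.190 − 0.049 = 0.141 V.

0.141 V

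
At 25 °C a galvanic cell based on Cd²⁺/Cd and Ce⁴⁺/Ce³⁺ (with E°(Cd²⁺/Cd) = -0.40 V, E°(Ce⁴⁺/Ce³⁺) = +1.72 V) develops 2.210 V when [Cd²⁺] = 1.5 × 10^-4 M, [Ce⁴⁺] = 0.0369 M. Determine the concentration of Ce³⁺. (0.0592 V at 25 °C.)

From the Nernst equation, log Q = n(E° − E)/0.0592 = 2(2.12 − 2.210)/0.0592 = -3.041, so Q = 9.11 × 10^-4.
With Q = [Cd²⁺]·[Ce³⁺]^2/[Ce⁴⁺]^2 and the known concentrations, [Ce³⁺]^2 in the numerator gives [Ce³⁺] = 0.091 M.

0.091 M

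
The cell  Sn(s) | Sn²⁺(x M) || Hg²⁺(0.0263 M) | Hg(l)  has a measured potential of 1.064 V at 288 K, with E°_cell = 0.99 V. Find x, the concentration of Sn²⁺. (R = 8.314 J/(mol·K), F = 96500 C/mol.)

From the Nernst equation, ln Q = nF(E° − E)/RT = 2×96500×(0.99 − 1.064)/(8.314×288) = -5.965, so Q = 0.00257.
With Q = [Sn²⁺]/[Hg²⁺] and the known concentrations, [Sn²⁺] in the numerator gives [Sn²⁺] = 6.8 × 10^-5 M.

6.8 × 10^-5 M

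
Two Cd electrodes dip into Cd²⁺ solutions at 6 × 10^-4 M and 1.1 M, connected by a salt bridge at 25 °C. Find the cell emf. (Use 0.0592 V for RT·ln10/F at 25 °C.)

Both half-cells are Cd²⁺/Cd, so E°_cell = 0. The concentrated side is the cathode; the cell reaction moves Cd²⁺ from high to low concentration with n = 2.
Q = [Cd²⁺]_dilute/[Cd²⁺]_conc = 6 × 10^-4/1.1 = 5.45 × 10^-4.
E = 0 − (0.0592/2) log Q = −(0.0592/2)(-3.263) = 0.0966 V.

0.097 V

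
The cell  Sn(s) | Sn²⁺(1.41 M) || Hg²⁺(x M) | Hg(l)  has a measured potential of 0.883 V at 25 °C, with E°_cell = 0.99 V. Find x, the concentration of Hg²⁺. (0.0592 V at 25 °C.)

3.4 × 10^-4 M

From the Nernst equation, log Q = n(E° − E)/0.0592 = 2(0.99 − 0.883)/0.0592 = 3.615, so Q = 4120.
With Q = [Sn²⁺]/[Hg²⁺] and the known concentrations, [Hg²⁺] in the denominator gives [Hg²⁺] = 3.4 × 10^-4 M.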